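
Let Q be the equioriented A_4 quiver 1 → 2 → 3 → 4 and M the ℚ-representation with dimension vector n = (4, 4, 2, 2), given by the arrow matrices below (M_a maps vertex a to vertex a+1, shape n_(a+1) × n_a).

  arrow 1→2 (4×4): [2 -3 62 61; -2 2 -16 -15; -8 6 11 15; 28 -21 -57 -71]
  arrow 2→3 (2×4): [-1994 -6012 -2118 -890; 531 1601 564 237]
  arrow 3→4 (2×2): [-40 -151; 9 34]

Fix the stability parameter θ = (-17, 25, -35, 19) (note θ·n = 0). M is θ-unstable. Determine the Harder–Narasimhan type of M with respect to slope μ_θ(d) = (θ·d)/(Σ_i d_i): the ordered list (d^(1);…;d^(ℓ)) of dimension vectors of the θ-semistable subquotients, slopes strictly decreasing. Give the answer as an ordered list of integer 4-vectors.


Via rank(M_{q-1}∘⋯∘M_p): M ≅ I[1,1], I[1,2], I[1,4]^2, I[2,2].
μ_θ-semistable layers: μ^(1)=25; μ^(2)=19; μ^(3)=-5; μ^(4)=-17

((0, 2, 0, 0); (0, 0, 0, 2); (0, 2, 2, 0); (4, 0, 0, 0))


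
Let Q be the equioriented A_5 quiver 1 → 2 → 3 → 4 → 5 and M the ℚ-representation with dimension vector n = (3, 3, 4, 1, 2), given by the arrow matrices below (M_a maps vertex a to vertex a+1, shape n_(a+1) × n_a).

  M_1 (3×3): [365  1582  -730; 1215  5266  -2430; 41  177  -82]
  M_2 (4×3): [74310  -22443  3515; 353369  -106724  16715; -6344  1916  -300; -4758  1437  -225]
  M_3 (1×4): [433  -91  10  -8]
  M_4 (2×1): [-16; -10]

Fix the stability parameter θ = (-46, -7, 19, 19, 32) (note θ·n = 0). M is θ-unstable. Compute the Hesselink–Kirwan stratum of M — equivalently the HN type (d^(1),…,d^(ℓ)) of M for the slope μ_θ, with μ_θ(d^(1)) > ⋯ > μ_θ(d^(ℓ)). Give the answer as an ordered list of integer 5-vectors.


Interval decomposition of M: I[1,1], I[1,2], I[1,5], I[2,3], I[3,3]^2, I[5,5].
HN type (ℓ=4): μ^(1)=32; μ^(2)=19; μ^(3)=-7; μ^(4)=-46

((0, 0, 0, 0, 2); (0, 0, 4, 1, 0); (0, 3, 0, 0, 0); (3, 0, 0, 0, 0))


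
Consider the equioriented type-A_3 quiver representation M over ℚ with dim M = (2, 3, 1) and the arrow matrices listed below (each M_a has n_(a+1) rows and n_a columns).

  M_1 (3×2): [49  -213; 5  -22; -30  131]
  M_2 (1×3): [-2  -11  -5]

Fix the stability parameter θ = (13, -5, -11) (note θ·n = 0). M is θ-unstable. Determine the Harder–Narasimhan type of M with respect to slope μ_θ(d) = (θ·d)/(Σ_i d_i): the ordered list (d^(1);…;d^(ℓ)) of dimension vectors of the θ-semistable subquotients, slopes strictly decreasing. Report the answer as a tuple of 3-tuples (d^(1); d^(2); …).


Via rank(M_{q-1}∘⋯∘M_p): M ≅ I[1,2], I[1,3], I[2,2].
μ_θ-semistable layers: μ^(1)=4; μ^(2)=-1; μ^(3)=-5

((1, 1, 0); (1, 1, 1); (0, 1, 0))


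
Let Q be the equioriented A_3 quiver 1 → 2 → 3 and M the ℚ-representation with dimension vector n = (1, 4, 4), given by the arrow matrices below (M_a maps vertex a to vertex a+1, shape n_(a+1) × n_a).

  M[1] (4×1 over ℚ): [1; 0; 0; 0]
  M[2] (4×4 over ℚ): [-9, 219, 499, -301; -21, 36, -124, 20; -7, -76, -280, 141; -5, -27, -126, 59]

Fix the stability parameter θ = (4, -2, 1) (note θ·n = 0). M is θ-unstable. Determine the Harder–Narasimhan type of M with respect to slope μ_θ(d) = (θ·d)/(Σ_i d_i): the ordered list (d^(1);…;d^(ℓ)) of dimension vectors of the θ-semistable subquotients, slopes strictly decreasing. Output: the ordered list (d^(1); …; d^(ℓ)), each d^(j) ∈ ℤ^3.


Interval decomposition of M: I[1,3], I[2,3]^3.
HN type (ℓ=2): μ^(1)=1; μ^(2)=-2

((1, 1, 4); (0, 3, 0))


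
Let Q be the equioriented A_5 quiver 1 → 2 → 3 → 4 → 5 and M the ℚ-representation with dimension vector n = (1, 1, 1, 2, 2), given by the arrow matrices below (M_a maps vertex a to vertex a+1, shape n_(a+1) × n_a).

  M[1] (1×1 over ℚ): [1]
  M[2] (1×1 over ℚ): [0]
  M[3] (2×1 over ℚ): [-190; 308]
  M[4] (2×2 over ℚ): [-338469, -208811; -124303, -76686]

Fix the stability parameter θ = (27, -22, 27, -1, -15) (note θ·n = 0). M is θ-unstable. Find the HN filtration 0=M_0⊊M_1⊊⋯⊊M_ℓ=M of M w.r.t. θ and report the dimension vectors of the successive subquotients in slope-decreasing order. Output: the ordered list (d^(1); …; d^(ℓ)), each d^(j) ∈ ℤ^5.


Interval decomposition of M: I[1,2], I[3,5], I[4,5].
HN type (ℓ=3): μ^(1)=11/3; μ^(2)=5/2; μ^(3)=-8

((0, 0, 1, 1, 1); (1, 1, 0, 0, 0); (0, 0, 0, 1, 1))


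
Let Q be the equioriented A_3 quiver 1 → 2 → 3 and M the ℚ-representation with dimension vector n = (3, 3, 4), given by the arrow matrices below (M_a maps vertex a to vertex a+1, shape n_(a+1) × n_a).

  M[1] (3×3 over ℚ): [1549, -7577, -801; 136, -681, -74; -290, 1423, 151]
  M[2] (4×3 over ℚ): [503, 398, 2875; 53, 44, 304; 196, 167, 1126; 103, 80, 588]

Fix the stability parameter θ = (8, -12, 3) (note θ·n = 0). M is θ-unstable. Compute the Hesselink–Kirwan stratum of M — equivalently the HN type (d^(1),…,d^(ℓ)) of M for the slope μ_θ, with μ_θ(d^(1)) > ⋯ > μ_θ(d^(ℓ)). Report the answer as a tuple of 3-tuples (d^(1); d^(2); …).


Via rank(M_{q-1}∘⋯∘M_p): M ≅ I[1,3]^3, I[3,3].
μ_θ-semistable layers: μ^(1)=3; μ^(2)=-2

((0, 0, 4); (3, 3, 0))


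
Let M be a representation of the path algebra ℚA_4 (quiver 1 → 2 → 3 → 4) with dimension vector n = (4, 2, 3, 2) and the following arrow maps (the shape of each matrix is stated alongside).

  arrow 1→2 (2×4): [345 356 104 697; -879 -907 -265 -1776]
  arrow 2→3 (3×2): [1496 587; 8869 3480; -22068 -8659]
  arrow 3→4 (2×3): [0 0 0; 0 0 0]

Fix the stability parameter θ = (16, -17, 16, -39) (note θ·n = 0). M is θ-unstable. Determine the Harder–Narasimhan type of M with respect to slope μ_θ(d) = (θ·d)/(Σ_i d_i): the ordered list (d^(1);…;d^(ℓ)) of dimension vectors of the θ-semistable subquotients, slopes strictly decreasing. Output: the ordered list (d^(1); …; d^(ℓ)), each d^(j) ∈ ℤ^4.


Via rank(M_{q-1}∘⋯∘M_p): M ≅ I[1,1]^2, I[1,3]^2, I[3,3], I[4,4]^2.
μ_θ-semistable layers: μ^(1)=16; μ^(2)=-1/2; μ^(3)=-39

((2, 0, 3, 0); (2, 2, 0, 0); (0, 0, 0, 2))


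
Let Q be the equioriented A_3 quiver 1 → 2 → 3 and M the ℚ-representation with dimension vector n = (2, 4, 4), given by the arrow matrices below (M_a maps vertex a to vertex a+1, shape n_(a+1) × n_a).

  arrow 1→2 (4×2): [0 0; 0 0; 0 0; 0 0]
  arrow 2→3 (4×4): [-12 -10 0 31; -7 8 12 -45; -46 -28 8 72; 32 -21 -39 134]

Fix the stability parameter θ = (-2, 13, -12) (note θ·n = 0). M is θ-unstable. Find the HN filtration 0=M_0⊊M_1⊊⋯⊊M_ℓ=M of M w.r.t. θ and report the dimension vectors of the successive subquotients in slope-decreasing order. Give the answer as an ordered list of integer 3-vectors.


Barcode: M ≅ I[1,1]^2, I[2,2], I[2,3]^3, I[3,3]. HN layers by μ_θ (4 steps, strictly decreasing):
  μ^(1)=13; μ^(2)=1/2; μ^(3)=-2; μ^(4)=-12

((0, 1, 0); (0, 3, 3); (2, 0, 0); (0, 0, 1))


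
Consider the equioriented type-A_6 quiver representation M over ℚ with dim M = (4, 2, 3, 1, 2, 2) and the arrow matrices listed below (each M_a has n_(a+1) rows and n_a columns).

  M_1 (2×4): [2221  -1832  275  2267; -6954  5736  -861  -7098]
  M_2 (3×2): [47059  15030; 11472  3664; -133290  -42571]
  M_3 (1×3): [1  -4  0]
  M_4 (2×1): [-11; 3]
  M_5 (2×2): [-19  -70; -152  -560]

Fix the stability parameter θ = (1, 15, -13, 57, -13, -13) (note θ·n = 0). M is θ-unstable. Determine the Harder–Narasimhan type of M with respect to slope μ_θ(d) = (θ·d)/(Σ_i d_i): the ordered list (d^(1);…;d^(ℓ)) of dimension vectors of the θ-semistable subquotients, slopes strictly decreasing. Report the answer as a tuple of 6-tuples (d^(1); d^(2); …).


Interval decomposition of M: I[1,1]^2, I[1,3], I[1,6], I[3,3], I[5,5], I[6,6].
HN type (ℓ=3): μ^(1)=31/3; μ^(2)=1; μ^(3)=-13

((0, 0, 0, 1, 1, 1); (4, 2, 2, 0, 0, 0); (0, 0, 1, 0, 1, 1))


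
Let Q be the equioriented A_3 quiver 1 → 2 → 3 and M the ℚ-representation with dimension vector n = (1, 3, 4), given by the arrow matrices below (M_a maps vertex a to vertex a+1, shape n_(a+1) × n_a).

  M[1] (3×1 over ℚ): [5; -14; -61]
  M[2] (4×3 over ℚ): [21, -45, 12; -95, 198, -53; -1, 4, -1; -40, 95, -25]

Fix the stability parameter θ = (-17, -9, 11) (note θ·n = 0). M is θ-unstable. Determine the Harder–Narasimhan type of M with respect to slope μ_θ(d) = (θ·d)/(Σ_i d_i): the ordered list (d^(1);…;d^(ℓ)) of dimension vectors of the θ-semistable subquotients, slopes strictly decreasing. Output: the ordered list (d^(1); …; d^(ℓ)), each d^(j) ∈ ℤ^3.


Interval decomposition of M: I[1,3], I[2,2], I[2,3], I[3,3]^2.
HN type (ℓ=3): μ^(1)=11; μ^(2)=-9; μ^(3)=-17

((0, 0, 4); (0, 3, 0); (1, 0, 0))


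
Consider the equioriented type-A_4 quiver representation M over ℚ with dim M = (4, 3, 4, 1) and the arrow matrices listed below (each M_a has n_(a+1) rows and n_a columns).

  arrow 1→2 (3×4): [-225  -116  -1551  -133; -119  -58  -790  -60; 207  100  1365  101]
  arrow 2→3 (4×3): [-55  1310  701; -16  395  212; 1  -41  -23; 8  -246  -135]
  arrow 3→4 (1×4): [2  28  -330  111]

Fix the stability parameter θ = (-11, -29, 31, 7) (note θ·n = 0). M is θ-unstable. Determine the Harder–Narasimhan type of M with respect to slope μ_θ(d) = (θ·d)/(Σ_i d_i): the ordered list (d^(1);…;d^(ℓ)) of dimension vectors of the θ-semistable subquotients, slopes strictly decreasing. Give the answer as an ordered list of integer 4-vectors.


Interval decomposition of M: I[1,1], I[1,3]^2, I[1,4], I[3,3].
HN type (ℓ=4): μ^(1)=31; μ^(2)=19; μ^(3)=-11; μ^(4)=-20

((0, 0, 3, 0); (0, 0, 1, 1); (1, 0, 0, 0); (3, 3, 0, 0))


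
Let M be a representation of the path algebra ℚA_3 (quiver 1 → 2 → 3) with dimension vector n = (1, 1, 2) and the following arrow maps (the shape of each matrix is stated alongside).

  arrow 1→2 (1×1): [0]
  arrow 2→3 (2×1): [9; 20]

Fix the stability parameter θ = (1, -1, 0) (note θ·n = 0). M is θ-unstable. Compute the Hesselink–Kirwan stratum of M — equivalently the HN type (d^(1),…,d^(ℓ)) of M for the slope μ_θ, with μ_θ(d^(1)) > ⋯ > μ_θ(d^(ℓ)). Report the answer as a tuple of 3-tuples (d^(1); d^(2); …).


Interval decomposition of M: I[1,1], I[2,3], I[3,3].
HN type (ℓ=3): μ^(1)=1; μ^(2)=0; μ^(3)=-1

((1, 0, 0); (0, 0, 2); (0, 1, 0))


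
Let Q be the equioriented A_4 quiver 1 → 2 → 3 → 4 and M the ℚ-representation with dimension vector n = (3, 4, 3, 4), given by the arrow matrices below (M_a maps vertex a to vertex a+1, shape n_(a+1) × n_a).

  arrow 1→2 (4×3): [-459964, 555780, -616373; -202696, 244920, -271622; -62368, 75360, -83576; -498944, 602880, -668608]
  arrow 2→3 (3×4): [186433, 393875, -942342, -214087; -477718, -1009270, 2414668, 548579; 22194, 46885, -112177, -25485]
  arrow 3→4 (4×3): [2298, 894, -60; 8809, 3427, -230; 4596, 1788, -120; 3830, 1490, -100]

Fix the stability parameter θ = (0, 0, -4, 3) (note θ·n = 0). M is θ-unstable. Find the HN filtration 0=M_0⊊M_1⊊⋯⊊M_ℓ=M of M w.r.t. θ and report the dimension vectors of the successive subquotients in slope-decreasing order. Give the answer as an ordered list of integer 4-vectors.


Interval decomposition of M: I[1,1]^2, I[1,4], I[2,2], I[2,3]^2, I[4,4]^3.
HN type (ℓ=4): μ^(1)=3; μ^(2)=0; μ^(3)=-4/3; μ^(4)=-2

((0, 0, 0, 4); (2, 1, 0, 0); (1, 1, 1, 0); (0, 2, 2, 0))


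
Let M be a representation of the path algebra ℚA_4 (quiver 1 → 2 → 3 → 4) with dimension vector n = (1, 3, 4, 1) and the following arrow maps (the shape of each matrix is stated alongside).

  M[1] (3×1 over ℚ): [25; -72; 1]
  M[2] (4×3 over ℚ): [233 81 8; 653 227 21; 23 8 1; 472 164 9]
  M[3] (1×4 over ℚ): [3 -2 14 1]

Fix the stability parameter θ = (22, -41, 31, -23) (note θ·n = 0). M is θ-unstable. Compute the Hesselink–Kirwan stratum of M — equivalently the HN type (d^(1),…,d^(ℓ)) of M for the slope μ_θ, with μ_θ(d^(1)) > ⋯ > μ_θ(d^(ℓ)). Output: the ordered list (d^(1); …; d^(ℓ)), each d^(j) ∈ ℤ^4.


Barcode: M ≅ I[1,3], I[2,3], I[2,4], I[3,3]. HN layers by μ_θ (4 steps, strictly decreasing):
  μ^(1)=31; μ^(2)=4; μ^(3)=-19/2; μ^(4)=-41

((0, 0, 3, 0); (0, 0, 1, 1); (1, 1, 0, 0); (0, 2, 0, 0))


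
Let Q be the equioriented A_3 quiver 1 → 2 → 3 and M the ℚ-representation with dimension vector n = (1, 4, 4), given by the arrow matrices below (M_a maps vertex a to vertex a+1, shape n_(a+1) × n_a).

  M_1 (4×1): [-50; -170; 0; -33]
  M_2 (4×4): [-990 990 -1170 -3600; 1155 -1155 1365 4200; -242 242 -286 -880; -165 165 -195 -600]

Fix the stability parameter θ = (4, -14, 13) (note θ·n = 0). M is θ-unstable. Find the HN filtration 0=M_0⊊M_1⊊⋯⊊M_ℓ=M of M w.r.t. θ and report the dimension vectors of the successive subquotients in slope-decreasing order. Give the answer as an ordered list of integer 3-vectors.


Via rank(M_{q-1}∘⋯∘M_p): M ≅ I[1,2], I[2,2]^2, I[2,3], I[3,3]^3.
μ_θ-semistable layers: μ^(1)=13; μ^(2)=-5; μ^(3)=-14

((0, 0, 4); (1, 1, 0); (0, 3, 0))


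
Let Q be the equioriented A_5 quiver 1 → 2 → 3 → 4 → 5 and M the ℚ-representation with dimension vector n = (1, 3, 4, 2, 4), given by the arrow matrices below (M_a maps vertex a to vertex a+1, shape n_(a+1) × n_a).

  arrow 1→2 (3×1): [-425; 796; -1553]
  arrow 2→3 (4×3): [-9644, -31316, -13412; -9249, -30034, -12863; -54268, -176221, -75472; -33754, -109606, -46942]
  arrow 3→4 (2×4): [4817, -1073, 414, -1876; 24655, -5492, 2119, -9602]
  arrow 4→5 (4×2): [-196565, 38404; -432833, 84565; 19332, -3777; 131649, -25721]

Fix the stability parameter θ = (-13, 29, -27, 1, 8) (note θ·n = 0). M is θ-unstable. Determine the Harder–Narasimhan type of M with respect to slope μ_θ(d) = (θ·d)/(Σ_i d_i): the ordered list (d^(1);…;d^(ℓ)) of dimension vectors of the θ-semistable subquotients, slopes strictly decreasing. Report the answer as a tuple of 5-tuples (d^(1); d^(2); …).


Barcode: M ≅ I[1,2], I[2,5]^2, I[3,3]^2, I[5,5]^2. HN layers by μ_θ (5 steps, strictly decreasing):
  μ^(1)=29; μ^(2)=8; μ^(3)=1; μ^(4)=-13; μ^(5)=-27

((0, 1, 0, 0, 0); (0, 0, 0, 0, 4); (0, 2, 2, 2, 0); (1, 0, 0, 0, 0); (0, 0, 2, 0, 0))


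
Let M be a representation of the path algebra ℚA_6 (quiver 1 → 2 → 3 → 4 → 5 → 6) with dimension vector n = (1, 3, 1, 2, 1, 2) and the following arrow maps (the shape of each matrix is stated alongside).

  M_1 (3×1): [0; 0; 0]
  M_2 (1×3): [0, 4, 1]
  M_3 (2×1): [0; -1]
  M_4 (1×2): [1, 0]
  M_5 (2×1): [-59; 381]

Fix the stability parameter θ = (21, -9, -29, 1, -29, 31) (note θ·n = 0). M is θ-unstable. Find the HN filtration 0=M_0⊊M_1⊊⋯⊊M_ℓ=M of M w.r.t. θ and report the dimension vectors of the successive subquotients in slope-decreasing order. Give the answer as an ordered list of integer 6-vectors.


Via rank(M_{q-1}∘⋯∘M_p): M ≅ I[1,1], I[2,2]^2, I[2,4], I[4,6], I[6,6].
μ_θ-semistable layers: μ^(1)=31; μ^(2)=21; μ^(3)=1; μ^(4)=-9; μ^(5)=-14; μ^(6)=-19

((0, 0, 0, 0, 0, 2); (1, 0, 0, 0, 0, 0); (0, 0, 0, 1, 0, 0); (0, 2, 0, 0, 0, 0); (0, 0, 0, 1, 1, 0); (0, 1, 1, 0, 0, 0))


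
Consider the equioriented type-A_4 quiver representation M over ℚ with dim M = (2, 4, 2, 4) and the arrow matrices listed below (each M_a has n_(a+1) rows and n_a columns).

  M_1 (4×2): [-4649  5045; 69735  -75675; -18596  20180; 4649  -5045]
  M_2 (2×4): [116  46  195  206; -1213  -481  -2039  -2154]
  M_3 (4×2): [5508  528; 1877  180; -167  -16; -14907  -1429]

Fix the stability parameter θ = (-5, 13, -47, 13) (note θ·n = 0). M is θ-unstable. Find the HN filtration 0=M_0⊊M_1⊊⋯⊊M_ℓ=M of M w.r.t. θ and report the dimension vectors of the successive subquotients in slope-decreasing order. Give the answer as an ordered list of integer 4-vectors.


Via rank(M_{q-1}∘⋯∘M_p): M ≅ I[1,1], I[1,2], I[2,2], I[2,4]^2, I[4,4]^2.
μ_θ-semistable layers: μ^(1)=13; μ^(2)=-5; μ^(3)=-17

((0, 2, 0, 4); (2, 0, 0, 0); (0, 2, 2, 0))


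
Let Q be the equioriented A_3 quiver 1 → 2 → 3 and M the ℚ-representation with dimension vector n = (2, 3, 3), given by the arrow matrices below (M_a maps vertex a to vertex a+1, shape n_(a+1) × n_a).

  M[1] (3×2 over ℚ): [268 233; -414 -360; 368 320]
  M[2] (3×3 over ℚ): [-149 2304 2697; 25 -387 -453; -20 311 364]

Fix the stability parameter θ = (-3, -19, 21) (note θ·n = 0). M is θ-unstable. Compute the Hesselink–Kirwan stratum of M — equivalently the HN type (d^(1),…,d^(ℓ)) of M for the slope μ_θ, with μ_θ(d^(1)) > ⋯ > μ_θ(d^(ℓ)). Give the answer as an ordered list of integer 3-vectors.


Via rank(M_{q-1}∘⋯∘M_p): M ≅ I[1,3]^2, I[2,2], I[3,3].
μ_θ-semistable layers: μ^(1)=21; μ^(2)=-11; μ^(3)=-19

((0, 0, 3); (2, 2, 0); (0, 1, 0))


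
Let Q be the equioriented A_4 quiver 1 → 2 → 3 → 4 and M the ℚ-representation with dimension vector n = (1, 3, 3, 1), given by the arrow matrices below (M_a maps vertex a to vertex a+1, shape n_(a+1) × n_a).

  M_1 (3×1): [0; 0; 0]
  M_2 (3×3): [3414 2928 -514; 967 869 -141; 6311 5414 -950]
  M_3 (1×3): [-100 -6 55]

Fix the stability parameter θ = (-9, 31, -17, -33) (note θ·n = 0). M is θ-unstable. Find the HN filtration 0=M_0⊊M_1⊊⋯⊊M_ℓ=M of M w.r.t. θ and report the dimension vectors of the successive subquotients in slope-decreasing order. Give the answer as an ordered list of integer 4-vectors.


Barcode: M ≅ I[1,1], I[2,3]^2, I[2,4]. HN layers by μ_θ (3 steps, strictly decreasing):
  μ^(1)=7; μ^(2)=-19/3; μ^(3)=-9

((0, 2, 2, 0); (0, 1, 1, 1); (1, 0, 0, 0))


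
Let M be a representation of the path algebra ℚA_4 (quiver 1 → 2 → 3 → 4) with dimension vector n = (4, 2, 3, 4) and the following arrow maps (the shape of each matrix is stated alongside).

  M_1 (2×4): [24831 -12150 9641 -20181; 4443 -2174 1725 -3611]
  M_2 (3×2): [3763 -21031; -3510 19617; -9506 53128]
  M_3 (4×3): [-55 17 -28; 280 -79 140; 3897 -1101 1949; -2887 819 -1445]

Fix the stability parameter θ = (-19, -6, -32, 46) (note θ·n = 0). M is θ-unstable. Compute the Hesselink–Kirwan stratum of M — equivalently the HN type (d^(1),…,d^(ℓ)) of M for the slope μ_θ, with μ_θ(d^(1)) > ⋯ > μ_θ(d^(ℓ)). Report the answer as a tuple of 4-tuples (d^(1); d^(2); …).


Barcode: M ≅ I[1,1]^2, I[1,4]^2, I[3,4], I[4,4]. HN layers by μ_θ (3 steps, strictly decreasing):
  μ^(1)=46; μ^(2)=-19; μ^(3)=-32

((0, 0, 0, 4); (4, 2, 2, 0); (0, 0, 1, 0))


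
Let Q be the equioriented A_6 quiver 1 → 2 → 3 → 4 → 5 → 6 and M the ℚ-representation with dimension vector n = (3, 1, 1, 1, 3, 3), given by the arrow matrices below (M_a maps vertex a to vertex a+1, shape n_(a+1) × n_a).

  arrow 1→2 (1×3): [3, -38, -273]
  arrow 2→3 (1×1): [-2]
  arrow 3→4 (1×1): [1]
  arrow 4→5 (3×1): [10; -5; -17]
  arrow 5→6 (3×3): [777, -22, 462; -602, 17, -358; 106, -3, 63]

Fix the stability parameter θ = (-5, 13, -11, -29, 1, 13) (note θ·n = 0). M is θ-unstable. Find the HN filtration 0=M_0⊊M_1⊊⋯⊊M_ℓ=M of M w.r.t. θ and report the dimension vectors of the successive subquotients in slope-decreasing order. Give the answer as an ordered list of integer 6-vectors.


Interval decomposition of M: I[1,1]^2, I[1,6], I[5,6]^2.
HN type (ℓ=4): μ^(1)=13; μ^(2)=1; μ^(3)=-5; μ^(4)=-8

((0, 0, 0, 0, 0, 3); (0, 0, 0, 0, 3, 0); (2, 0, 0, 0, 0, 0); (1, 1, 1, 1, 0, 0))


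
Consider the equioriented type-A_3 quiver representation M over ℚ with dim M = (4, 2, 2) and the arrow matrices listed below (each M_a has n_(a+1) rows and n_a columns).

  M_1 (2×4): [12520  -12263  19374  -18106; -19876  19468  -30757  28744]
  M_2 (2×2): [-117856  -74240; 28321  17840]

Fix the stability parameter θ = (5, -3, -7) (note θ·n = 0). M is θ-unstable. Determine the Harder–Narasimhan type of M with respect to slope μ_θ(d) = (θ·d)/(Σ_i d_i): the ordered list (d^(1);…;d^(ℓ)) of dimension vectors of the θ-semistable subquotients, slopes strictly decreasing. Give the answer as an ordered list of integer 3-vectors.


Barcode: M ≅ I[1,1]^2, I[1,2], I[1,3], I[3,3]. HN layers by μ_θ (4 steps, strictly decreasing):
  μ^(1)=5; μ^(2)=1; μ^(3)=-5/3; μ^(4)=-7

((2, 0, 0); (1, 1, 0); (1, 1, 1); (0, 0, 1))


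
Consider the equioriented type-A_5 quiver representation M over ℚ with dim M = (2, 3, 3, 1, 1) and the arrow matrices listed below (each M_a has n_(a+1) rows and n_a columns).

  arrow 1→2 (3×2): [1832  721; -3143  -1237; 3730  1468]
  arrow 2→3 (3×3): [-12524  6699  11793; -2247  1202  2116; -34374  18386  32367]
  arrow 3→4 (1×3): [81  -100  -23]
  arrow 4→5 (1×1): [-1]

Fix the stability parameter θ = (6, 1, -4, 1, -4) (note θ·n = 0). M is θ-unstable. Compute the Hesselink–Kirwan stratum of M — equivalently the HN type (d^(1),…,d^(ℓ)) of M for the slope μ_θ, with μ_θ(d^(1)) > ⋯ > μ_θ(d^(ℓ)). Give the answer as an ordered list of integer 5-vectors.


Via rank(M_{q-1}∘⋯∘M_p): M ≅ I[1,3], I[1,5], I[2,3].
μ_θ-semistable layers: μ^(1)=1; μ^(2)=0; μ^(3)=-3/2

((1, 1, 1, 0, 0); (1, 1, 1, 1, 1); (0, 1, 1, 0, 0))


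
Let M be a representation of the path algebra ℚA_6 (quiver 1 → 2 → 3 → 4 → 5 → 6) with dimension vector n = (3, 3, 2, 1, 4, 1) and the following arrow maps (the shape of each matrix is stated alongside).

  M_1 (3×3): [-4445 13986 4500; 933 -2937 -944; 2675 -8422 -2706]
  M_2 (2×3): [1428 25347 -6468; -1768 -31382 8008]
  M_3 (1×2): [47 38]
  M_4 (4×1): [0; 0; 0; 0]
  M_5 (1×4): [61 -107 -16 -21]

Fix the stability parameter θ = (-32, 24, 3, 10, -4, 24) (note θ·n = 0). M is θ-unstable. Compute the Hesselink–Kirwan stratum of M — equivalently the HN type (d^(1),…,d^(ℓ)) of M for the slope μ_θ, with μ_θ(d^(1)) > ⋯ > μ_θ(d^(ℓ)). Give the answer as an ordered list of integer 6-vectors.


Interval decomposition of M: I[1,2]^2, I[1,4], I[3,3], I[5,5]^3, I[5,6].
HN type (ℓ=5): μ^(1)=24; μ^(2)=37/3; μ^(3)=3; μ^(4)=-4; μ^(5)=-32

((0, 2, 0, 0, 0, 1); (0, 1, 1, 1, 0, 0); (0, 0, 1, 0, 0, 0); (0, 0, 0, 0, 4, 0); (3, 0, 0, 0, 0, 0))


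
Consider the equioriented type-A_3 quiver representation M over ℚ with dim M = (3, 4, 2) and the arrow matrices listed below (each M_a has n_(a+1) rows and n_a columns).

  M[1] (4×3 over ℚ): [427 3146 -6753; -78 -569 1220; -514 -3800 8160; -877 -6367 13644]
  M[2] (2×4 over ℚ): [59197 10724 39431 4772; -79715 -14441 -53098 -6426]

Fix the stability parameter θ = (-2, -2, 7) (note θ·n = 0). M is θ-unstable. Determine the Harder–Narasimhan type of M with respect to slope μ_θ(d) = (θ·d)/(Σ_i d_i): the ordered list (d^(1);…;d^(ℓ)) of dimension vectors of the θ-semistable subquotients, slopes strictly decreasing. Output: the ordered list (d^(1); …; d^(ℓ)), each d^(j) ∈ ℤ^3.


Interval decomposition of M: I[1,2], I[1,3]^2, I[2,2].
HN type (ℓ=2): μ^(1)=7; μ^(2)=-2

((0, 0, 2); (3, 4, 0))


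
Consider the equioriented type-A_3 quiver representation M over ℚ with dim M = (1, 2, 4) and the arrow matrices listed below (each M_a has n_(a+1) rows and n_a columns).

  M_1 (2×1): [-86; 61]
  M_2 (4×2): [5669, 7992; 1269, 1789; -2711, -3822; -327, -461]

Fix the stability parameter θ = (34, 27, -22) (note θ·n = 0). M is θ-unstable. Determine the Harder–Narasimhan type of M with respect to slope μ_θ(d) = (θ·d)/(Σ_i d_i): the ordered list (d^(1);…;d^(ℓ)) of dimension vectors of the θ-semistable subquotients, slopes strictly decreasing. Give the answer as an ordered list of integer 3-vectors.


Via rank(M_{q-1}∘⋯∘M_p): M ≅ I[1,3], I[2,3], I[3,3]^2.
μ_θ-semistable layers: μ^(1)=13; μ^(2)=5/2; μ^(3)=-22

((1, 1, 1); (0, 1, 1); (0, 0, 2))


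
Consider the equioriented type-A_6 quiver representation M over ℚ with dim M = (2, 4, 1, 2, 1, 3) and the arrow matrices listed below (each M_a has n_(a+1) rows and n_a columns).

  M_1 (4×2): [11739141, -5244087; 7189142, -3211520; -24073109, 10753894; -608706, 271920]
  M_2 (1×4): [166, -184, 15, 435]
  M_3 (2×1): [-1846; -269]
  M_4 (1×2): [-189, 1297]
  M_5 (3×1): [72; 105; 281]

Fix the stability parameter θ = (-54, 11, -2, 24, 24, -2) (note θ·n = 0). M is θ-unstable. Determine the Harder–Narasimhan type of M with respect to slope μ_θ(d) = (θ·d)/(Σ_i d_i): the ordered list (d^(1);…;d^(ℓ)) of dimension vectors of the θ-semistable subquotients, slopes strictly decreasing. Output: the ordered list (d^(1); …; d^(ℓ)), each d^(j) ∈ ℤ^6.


Barcode: M ≅ I[1,2], I[1,6], I[2,2]^2, I[4,4], I[6,6]^2. HN layers by μ_θ (6 steps, strictly decreasing):
  μ^(1)=24; μ^(2)=46/3; μ^(3)=11; μ^(4)=9/2; μ^(5)=-2; μ^(6)=-54

((0, 0, 0, 1, 0, 0); (0, 0, 0, 1, 1, 1); (0, 3, 0, 0, 0, 0); (0, 1, 1, 0, 0, 0); (0, 0, 0, 0, 0, 2); (2, 0, 0, 0, 0, 0))


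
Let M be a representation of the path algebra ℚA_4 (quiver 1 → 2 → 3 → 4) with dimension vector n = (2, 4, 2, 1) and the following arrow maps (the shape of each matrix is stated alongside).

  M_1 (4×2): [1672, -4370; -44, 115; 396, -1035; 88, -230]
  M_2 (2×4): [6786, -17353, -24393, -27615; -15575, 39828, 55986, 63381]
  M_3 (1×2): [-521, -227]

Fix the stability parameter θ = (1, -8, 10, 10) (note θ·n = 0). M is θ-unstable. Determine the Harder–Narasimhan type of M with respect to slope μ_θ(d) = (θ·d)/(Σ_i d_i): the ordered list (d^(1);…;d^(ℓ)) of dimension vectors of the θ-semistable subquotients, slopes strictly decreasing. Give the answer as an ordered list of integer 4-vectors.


Interval decomposition of M: I[1,1], I[1,3], I[2,2]^2, I[2,4].
HN type (ℓ=4): μ^(1)=10; μ^(2)=1; μ^(3)=-7/2; μ^(4)=-8

((0, 0, 2, 1); (1, 0, 0, 0); (1, 1, 0, 0); (0, 3, 0, 0))


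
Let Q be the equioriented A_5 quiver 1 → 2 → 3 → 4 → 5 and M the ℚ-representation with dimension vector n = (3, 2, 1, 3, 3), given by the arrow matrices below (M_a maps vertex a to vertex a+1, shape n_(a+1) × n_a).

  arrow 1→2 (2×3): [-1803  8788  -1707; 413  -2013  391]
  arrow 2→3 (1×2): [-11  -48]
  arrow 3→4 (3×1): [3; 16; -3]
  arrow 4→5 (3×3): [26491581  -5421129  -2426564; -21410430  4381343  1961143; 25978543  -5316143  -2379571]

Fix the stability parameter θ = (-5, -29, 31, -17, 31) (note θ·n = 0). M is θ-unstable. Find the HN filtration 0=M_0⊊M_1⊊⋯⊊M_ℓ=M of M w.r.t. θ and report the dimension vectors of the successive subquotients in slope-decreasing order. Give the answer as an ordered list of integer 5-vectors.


Interval decomposition of M: I[1,1], I[1,2], I[1,5], I[4,5]^2.
HN type (ℓ=4): μ^(1)=31; μ^(2)=7; μ^(3)=-5; μ^(4)=-17

((0, 0, 0, 0, 3); (0, 0, 1, 1, 0); (1, 0, 0, 0, 0); (2, 2, 0, 2, 0))


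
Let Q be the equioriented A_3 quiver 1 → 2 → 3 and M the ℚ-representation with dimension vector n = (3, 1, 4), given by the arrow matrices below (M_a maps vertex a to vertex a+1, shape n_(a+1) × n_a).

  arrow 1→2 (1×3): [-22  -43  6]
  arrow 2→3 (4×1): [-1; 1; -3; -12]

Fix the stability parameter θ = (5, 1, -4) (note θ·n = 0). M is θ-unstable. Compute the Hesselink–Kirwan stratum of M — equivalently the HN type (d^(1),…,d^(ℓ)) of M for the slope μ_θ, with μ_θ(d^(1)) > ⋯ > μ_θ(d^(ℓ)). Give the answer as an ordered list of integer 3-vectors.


Interval decomposition of M: I[1,1]^2, I[1,3], I[3,3]^3.
HN type (ℓ=3): μ^(1)=5; μ^(2)=2/3; μ^(3)=-4

((2, 0, 0); (1, 1, 1); (0, 0, 3))


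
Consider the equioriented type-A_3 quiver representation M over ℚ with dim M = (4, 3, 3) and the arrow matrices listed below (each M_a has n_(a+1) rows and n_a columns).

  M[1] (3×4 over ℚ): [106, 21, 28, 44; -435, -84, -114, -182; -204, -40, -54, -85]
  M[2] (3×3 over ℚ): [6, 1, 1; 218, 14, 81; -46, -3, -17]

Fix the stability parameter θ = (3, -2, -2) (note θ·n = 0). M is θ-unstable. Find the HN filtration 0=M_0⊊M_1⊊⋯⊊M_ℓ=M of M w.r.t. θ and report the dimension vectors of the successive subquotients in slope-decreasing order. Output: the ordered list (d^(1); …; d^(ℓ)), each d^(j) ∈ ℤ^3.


Interval decomposition of M: I[1,1], I[1,2], I[1,3]^2, I[3,3].
HN type (ℓ=4): μ^(1)=3; μ^(2)=1/2; μ^(3)=-1/3; μ^(4)=-2

((1, 0, 0); (1, 1, 0); (2, 2, 2); (0, 0, 1))


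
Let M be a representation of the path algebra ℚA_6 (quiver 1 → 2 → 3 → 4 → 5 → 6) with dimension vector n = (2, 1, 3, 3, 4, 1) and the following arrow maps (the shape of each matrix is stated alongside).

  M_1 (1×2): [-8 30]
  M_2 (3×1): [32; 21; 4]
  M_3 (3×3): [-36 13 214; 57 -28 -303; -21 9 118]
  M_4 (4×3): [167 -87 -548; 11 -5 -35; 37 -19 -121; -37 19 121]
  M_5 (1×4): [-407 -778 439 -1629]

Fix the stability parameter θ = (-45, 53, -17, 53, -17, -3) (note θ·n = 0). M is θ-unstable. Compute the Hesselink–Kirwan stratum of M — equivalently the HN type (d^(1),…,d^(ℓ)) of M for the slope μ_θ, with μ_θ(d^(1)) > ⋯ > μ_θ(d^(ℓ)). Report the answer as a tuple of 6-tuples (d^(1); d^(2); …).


Interval decomposition of M: I[1,1], I[1,6], I[3,4], I[3,5], I[5,5]^2.
HN type (ℓ=5): μ^(1)=53; μ^(2)=18; μ^(3)=69/5; μ^(4)=-17; μ^(5)=-45

((0, 0, 0, 1, 0, 0); (0, 0, 0, 1, 1, 0); (0, 1, 1, 1, 1, 1); (0, 0, 2, 0, 2, 0); (2, 0, 0, 0, 0, 0))


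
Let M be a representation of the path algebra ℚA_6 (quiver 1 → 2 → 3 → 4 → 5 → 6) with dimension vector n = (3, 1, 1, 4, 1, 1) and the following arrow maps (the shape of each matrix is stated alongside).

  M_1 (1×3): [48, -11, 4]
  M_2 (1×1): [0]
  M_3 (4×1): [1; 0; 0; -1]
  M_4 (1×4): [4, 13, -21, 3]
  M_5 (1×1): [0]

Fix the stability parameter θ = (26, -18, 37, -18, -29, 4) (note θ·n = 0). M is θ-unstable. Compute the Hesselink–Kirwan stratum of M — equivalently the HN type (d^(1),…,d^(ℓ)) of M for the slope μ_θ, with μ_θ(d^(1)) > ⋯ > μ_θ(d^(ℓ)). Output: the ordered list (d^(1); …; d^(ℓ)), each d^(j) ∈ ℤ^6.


Via rank(M_{q-1}∘⋯∘M_p): M ≅ I[1,1]^2, I[1,2], I[3,5], I[4,4]^3, I[6,6].
μ_θ-semistable layers: μ^(1)=26; μ^(2)=4; μ^(3)=-10/3; μ^(4)=-18

((2, 0, 0, 0, 0, 0); (1, 1, 0, 0, 0, 1); (0, 0, 1, 1, 1, 0); (0, 0, 0, 3, 0, 0))


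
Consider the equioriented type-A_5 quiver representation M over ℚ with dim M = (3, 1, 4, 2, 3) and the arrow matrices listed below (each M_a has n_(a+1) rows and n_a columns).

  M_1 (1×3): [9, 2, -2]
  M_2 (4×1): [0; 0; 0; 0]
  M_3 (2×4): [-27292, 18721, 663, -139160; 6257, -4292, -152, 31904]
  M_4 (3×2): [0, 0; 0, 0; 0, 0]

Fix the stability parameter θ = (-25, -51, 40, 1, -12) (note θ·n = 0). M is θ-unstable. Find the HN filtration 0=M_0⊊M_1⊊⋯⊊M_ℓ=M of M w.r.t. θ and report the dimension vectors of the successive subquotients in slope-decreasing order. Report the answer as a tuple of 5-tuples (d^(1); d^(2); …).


Barcode: M ≅ I[1,1]^2, I[1,2], I[3,3]^2, I[3,4]^2, I[5,5]^3. HN layers by μ_θ (5 steps, strictly decreasing):
  μ^(1)=40; μ^(2)=41/2; μ^(3)=-12; μ^(4)=-25; μ^(5)=-38

((0, 0, 2, 0, 0); (0, 0, 2, 2, 0); (0, 0, 0, 0, 3); (2, 0, 0, 0, 0); (1, 1, 0, 0, 0))


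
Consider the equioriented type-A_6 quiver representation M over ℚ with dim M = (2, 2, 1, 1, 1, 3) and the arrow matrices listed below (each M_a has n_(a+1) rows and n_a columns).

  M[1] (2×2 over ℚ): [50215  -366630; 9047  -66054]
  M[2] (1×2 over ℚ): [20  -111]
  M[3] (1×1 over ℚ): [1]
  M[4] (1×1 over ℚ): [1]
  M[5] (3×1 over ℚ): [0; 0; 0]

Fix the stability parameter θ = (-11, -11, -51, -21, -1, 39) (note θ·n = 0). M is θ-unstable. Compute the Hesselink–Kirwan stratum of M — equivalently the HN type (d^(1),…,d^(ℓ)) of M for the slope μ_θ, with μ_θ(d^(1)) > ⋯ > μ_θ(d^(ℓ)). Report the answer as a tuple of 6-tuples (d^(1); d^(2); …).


Interval decomposition of M: I[1,1], I[1,5], I[2,2], I[6,6]^3.
HN type (ℓ=5): μ^(1)=39; μ^(2)=-1; μ^(3)=-11; μ^(4)=-21; μ^(5)=-73/3

((0, 0, 0, 0, 0, 3); (0, 0, 0, 0, 1, 0); (1, 1, 0, 0, 0, 0); (0, 0, 0, 1, 0, 0); (1, 1, 1, 0, 0, 0))


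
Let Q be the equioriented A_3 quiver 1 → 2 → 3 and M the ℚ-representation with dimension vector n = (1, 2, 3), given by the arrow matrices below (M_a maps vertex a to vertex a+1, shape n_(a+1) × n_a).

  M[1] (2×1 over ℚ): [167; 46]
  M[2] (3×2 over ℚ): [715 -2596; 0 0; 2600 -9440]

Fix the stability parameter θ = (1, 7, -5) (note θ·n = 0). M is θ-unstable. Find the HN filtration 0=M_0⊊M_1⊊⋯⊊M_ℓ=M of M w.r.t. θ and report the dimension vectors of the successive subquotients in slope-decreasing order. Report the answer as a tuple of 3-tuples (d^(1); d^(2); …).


Interval decomposition of M: I[1,3], I[2,2], I[3,3]^2.
HN type (ℓ=3): μ^(1)=7; μ^(2)=1; μ^(3)=-5

((0, 1, 0); (1, 1, 1); (0, 0, 2))


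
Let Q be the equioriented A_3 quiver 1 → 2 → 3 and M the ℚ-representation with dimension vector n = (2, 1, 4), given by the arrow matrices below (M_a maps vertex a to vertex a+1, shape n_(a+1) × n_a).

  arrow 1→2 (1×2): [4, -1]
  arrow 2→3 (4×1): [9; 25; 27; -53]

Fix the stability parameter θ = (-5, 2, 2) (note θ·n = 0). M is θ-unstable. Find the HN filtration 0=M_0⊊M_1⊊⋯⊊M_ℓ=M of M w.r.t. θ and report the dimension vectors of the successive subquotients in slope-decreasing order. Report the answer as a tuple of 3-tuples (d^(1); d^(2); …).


Interval decomposition of M: I[1,1], I[1,3], I[3,3]^3.
HN type (ℓ=2): μ^(1)=2; μ^(2)=-5

((0, 1, 4); (2, 0, 0))


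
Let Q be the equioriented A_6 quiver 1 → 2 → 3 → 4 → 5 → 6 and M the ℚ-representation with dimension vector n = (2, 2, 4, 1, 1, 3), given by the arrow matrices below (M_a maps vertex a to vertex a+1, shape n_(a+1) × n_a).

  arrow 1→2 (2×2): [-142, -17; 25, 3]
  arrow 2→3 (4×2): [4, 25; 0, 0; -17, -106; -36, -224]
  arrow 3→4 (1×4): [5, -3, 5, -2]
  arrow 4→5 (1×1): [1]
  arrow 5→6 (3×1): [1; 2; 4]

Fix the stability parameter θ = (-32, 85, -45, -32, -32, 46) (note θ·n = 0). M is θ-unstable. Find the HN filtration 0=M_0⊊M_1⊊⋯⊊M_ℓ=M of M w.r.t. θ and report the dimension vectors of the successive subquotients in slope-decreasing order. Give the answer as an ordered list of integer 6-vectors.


Interval decomposition of M: I[1,3], I[1,6], I[3,3]^2, I[6,6]^2.
HN type (ℓ=5): μ^(1)=46; μ^(2)=20; μ^(3)=-6; μ^(4)=-32; μ^(5)=-45

((0, 0, 0, 0, 0, 3); (0, 1, 1, 0, 0, 0); (0, 1, 1, 1, 1, 0); (2, 0, 0, 0, 0, 0); (0, 0, 2, 0, 0, 0))


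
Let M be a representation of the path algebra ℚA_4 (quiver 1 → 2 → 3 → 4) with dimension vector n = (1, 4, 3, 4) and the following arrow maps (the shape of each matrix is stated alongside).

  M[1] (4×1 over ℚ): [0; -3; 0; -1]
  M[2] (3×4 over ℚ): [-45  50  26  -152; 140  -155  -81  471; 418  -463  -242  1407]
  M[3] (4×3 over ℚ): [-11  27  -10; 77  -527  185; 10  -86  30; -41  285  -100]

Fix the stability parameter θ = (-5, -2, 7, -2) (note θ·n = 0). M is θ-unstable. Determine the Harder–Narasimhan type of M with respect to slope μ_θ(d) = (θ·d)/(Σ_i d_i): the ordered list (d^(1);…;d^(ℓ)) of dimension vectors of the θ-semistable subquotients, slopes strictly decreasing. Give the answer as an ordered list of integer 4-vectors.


Via rank(M_{q-1}∘⋯∘M_p): M ≅ I[1,4], I[2,2], I[2,3], I[2,4], I[4,4]^2.
μ_θ-semistable layers: μ^(1)=7; μ^(2)=5/2; μ^(3)=-2; μ^(4)=-5

((0, 0, 1, 0); (0, 0, 2, 2); (0, 4, 0, 2); (1, 0, 0, 0))


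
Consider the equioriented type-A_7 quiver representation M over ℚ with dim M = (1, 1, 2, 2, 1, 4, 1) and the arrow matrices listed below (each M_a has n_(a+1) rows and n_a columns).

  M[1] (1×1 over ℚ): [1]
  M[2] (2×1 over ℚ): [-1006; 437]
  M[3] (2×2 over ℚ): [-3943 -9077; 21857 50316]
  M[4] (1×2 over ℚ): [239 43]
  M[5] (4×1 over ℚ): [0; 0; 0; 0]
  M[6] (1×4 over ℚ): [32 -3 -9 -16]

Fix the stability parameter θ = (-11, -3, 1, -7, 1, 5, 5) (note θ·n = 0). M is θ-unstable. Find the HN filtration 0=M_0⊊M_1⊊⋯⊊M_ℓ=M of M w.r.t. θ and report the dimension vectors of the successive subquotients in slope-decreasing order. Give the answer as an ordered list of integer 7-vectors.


Interval decomposition of M: I[1,5], I[3,4], I[6,6]^3, I[6,7].
HN type (ℓ=4): μ^(1)=5; μ^(2)=1; μ^(3)=-3; μ^(4)=-11

((0, 0, 0, 0, 0, 4, 1); (0, 0, 0, 0, 1, 0, 0); (0, 1, 2, 2, 0, 0, 0); (1, 0, 0, 0, 0, 0, 0))


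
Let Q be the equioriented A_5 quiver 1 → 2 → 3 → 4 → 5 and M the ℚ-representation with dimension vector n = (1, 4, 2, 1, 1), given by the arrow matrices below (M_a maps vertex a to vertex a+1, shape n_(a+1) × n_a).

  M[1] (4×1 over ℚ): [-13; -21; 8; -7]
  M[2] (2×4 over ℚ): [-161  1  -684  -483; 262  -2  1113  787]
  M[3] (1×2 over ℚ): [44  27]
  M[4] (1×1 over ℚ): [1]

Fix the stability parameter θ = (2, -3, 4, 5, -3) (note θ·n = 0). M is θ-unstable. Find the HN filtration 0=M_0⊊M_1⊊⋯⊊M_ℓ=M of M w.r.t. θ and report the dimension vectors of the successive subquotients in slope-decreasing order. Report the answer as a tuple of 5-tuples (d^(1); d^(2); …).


Interval decomposition of M: I[1,5], I[2,2]^2, I[2,3].
HN type (ℓ=4): μ^(1)=4; μ^(2)=2; μ^(3)=-1/2; μ^(4)=-3

((0, 0, 1, 0, 0); (0, 0, 1, 1, 1); (1, 1, 0, 0, 0); (0, 3, 0, 0, 0))


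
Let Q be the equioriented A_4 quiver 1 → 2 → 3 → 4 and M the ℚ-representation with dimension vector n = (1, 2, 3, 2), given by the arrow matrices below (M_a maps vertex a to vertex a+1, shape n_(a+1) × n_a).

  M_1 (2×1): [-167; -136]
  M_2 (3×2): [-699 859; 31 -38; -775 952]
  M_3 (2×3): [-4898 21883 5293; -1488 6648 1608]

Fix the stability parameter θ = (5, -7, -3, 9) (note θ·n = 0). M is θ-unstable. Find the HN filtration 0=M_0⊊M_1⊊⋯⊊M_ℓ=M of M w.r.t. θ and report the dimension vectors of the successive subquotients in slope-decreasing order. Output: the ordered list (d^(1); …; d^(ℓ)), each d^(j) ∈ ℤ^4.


Interval decomposition of M: I[1,3], I[2,3], I[3,4], I[4,4].
HN type (ℓ=4): μ^(1)=9; μ^(2)=-5/3; μ^(3)=-3; μ^(4)=-7

((0, 0, 0, 2); (1, 1, 1, 0); (0, 0, 2, 0); (0, 1, 0, 0))


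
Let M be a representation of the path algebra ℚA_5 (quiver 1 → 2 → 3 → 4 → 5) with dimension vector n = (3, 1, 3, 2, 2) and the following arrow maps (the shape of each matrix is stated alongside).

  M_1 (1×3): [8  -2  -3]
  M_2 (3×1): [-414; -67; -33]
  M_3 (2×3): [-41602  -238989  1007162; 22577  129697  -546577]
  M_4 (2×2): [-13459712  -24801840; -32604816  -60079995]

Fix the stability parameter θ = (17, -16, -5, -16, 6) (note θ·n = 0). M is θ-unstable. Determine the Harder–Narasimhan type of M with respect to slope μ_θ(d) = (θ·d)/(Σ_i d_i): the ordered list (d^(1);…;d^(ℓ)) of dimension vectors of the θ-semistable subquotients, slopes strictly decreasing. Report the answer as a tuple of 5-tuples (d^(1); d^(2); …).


Barcode: M ≅ I[1,1]^2, I[1,4], I[3,3], I[3,5], I[5,5]. HN layers by μ_θ (4 steps, strictly decreasing):
  μ^(1)=17; μ^(2)=6; μ^(3)=-5; μ^(4)=-21/2

((2, 0, 0, 0, 0); (0, 0, 0, 0, 2); (1, 1, 2, 1, 0); (0, 0, 1, 1, 0))


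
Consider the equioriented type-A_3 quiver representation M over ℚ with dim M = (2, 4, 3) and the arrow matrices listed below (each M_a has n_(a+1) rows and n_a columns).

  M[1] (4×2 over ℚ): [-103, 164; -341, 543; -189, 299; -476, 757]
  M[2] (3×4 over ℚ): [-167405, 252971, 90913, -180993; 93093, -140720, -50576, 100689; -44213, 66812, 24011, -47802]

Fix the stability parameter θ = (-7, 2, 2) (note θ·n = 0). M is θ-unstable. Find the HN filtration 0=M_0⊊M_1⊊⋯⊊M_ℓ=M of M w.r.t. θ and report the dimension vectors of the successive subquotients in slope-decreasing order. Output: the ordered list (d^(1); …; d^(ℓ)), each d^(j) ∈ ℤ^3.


Via rank(M_{q-1}∘⋯∘M_p): M ≅ I[1,3]^2, I[2,2], I[2,3].
μ_θ-semistable layers: μ^(1)=2; μ^(2)=-7

((0, 4, 3); (2, 0, 0))


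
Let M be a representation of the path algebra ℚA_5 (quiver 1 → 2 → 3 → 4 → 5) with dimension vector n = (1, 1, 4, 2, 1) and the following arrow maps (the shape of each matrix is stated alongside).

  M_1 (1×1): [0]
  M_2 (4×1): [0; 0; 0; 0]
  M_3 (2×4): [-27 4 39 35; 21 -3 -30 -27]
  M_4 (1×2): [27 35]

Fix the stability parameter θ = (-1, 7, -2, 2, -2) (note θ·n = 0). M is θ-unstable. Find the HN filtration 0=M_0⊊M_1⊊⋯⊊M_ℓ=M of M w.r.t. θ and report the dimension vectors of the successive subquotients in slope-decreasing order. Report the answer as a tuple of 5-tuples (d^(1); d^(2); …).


Interval decomposition of M: I[1,1], I[2,2], I[3,3]^2, I[3,4], I[3,5].
HN type (ℓ=5): μ^(1)=7; μ^(2)=2; μ^(3)=0; μ^(4)=-1; μ^(5)=-2

((0, 1, 0, 0, 0); (0, 0, 0, 1, 0); (0, 0, 0, 1, 1); (1, 0, 0, 0, 0); (0, 0, 4, 0, 0))
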